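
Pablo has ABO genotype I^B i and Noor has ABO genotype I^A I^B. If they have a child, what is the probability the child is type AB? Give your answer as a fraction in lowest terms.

1/4

ABO cross I^B i × I^A I^B → offspring phenotypes: 1/4 A, 1/2 B, 1/4 AB.
So P(type AB) = 1/4.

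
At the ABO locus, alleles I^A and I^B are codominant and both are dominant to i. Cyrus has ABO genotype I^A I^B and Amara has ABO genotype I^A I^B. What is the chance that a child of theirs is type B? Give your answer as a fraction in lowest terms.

1/4

ABO cross I^A I^B × I^A I^B → offspring phenotypes: 1/4 A, 1/4 B, 1/2 AB.
So P(type B) = 1/4.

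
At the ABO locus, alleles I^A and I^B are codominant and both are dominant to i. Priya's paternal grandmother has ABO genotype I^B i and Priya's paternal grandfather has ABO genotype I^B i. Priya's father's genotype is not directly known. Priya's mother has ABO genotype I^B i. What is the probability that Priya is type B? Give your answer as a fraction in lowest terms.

3/4

Priya's father's ABO genotype from I^B i × I^B i: 1/4 I^B I^B, 1/2 I^B i, 1/4 i i.
Crossing each possibility with the mother I^B i and summing P(type B): 1/4·1 + 1/2·3/4 + 1/4·1/2 = 3/4.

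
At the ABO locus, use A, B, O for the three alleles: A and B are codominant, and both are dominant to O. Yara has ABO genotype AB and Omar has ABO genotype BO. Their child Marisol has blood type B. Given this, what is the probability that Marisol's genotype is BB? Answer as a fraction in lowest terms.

1/2

Cross AB × BO → 1/4 AB, 1/4 AO, 1/4 BB, 1/4 BO.
Type-B genotypes among offspring: BB (1/4), BO (1/4); total 1/2.
P(BB | type B) = (1/4) / (1/2) = 1/2.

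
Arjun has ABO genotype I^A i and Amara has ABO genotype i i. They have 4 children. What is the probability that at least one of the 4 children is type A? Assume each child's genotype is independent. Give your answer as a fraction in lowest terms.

ABO cross I^A i × i i → 1/2 O, 1/2 A.
So P(type A) = 1/2 per child.
P(none) = (1/2)^4 = 1/16; P(at least one) = 1 − 1/16 = 15/16.

15/16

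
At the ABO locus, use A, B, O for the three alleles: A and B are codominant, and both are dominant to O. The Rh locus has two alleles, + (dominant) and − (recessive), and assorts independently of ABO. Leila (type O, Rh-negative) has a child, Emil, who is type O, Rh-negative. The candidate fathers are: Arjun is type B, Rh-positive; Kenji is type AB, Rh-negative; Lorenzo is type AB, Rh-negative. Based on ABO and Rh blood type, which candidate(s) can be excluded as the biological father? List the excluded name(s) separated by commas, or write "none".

A candidate is excluded only if no genotype consistent with his phenotype could produce a type O, Rh-negative child with a type O, Rh-negative mother.
Kenji (type AB, Rh-): no genotype consistent with that phenotype can produce a type-O Rh- child with a type-O mother.
Lorenzo (type AB, Rh-): no genotype consistent with that phenotype can produce a type-O Rh- child with a type-O mother.

Kenji, Lorenzo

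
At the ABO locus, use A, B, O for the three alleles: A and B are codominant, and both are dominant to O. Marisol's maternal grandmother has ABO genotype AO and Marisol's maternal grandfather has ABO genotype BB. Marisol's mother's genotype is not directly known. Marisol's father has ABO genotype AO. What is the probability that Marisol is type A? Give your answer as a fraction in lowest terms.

3/8

Marisol's mother's ABO genotype from AO × BB: 1/2 AB, 1/2 BO.
Crossing each possibility with the father AO and summing P(type A): 1/2·1/2 + 1/2·1/4 = 3/8.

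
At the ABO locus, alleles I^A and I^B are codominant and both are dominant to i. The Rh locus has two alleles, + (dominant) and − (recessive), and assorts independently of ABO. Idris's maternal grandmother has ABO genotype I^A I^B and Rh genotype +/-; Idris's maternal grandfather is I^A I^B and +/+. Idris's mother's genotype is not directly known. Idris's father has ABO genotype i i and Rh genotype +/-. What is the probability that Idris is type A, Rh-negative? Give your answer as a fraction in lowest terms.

Idris's mother's ABO genotype from I^A I^B × I^A I^B: 1/4 I^A I^A, 1/2 I^A I^B, 1/4 I^B I^B.
Crossing each possibility with the father i i and summing P(type A): 1/4·1 + 1/2·1/2 + 1/4·0 = 1/2.
Similarly for Rh via the mother's Rh distribution: P(Rh-) = 1/8.
Independent loci: 1/2 × 1/8 = 1/16.

1/16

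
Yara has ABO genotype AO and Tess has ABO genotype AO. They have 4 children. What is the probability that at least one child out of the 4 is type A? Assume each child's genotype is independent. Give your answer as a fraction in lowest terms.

ABO cross AO × AO → 1/4 O, 3/4 A.
So P(type A) = 3/4 per child.
P(none) = (1/4)^4 = 1/256; P(at least one) = 1 − 1/256 = 255/256.

255/256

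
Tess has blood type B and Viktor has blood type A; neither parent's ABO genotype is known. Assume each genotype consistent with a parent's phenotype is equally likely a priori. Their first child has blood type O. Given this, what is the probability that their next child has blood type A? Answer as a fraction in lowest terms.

1/4

Possible genotypes: Tess ∈ {BB, BO}; Viktor ∈ {AA, AO}.
Weight each parental genotype pair by prior × P(type-O child):
  BO × AO: posterior weight 1; P(next child type A) = 1/4.
Weighted sum = 1/4.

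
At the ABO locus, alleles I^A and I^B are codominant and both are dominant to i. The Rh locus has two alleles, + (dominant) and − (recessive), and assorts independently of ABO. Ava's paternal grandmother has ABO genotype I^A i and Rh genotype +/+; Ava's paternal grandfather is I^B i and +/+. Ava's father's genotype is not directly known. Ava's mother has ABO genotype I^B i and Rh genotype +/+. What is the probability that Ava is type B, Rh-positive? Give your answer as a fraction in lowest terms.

1/2

Ava's father's ABO genotype from I^A i × I^B i: 1/4 I^A I^B, 1/4 I^A i, 1/4 I^B i, 1/4 i i.
Crossing each possibility with the mother I^B i and summing P(type B): 1/4·1/2 + 1/4·1/4 + 1/4·3/4 + 1/4·1/2 = 1/2.
Similarly for Rh via the father's Rh distribution: P(Rh+) = 1.
Independent loci: 1/2 × 1 = 1/2.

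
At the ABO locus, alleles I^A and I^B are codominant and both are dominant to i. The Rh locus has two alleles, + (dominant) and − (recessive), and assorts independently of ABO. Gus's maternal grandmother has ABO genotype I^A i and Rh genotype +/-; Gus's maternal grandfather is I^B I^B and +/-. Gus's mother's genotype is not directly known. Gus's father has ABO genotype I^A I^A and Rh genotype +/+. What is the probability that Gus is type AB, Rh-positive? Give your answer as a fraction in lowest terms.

1/2

Gus's mother's ABO genotype from I^A i × I^B I^B: 1/2 I^A I^B, 1/2 I^B i.
Crossing each possibility with the father I^A I^A and summing P(type AB): 1/2·1/2 + 1/2·1/2 = 1/2.
Similarly for Rh via the mother's Rh distribution: P(Rh+) = 1.
Independent loci: 1/2 × 1 = 1/2.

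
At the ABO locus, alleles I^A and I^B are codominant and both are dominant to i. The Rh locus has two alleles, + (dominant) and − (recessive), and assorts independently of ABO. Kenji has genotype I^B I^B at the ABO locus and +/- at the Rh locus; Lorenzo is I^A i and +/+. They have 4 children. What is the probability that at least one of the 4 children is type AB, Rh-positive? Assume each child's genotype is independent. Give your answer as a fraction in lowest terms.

15/16

ABO cross I^B I^B × I^A i → 1/2 B, 1/2 AB.
Rh cross +/- × +/+ → 1 Rh+; so P(type AB, Rh-positive) = 1/2 × 1 = 1/2 per child.
P(none) = (1/2)^4 = 1/16; P(at least one) = 1 − 1/16 = 15/16.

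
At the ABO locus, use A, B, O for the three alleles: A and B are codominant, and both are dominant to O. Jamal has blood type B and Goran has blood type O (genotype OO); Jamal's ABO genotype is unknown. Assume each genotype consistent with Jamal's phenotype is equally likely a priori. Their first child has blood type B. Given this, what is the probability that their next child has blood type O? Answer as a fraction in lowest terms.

Possible genotypes: Jamal ∈ {BB, BO}; Goran ∈ {OO}.
Weight each parental genotype pair by prior × P(type-B child):
  BB × OO: posterior weight 2/3; P(next child type O) = 0.
  BO × OO: posterior weight 1/3; P(next child type O) = 1/2.
Weighted sum = 1/6.

1/6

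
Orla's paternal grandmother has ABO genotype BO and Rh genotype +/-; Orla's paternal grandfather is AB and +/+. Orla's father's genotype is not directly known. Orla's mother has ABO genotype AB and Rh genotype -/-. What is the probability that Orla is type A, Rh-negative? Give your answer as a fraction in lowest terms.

1/16

Orla's father's ABO genotype from BO × AB: 1/4 AB, 1/4 AO, 1/4 BB, 1/4 BO.
Crossing each possibility with the mother AB and summing P(type A): 1/4·1/4 + 1/4·1/2 + 1/4·0 + 1/4·1/4 = 1/4.
Similarly for Rh via the father's Rh distribution: P(Rh-) = 1/4.
Independent loci: 1/4 × 1/4 = 1/16.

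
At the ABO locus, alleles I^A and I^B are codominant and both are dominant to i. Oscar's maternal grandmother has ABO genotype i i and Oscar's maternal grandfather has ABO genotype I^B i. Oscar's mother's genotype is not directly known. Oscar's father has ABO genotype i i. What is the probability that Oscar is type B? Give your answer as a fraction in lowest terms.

Oscar's mother's ABO genotype from i i × I^B i: 1/2 I^B i, 1/2 i i.
Crossing each possibility with the father i i and summing P(type B): 1/2·1/2 + 1/2·0 = 1/4.

1/4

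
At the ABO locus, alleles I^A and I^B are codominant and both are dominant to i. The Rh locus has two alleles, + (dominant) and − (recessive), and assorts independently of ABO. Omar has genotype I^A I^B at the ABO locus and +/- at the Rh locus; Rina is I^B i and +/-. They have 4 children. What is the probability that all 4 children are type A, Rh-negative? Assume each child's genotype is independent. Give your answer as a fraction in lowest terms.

1/65536

ABO cross I^A I^B × I^B i → 1/4 A, 1/2 B, 1/4 AB.
Rh cross +/- × +/- → 3/4 Rh+, 1/4 Rh-; so P(type A, Rh-negative) = 1/4 × 1/4 = 1/16 per child.
All 4 independent: (1/16)^4 = 1/65536.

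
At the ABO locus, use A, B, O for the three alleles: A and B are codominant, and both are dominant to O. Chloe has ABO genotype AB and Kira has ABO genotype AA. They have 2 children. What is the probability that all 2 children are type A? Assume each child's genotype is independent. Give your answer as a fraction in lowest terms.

1/4

ABO cross AB × AA → 1/2 A, 1/2 AB.
So P(type A) = 1/2 per child.
All 2 independent: (1/2)^2 = 1/4.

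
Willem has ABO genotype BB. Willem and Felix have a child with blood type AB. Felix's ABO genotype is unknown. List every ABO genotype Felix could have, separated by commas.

AA, AB, AO

For each candidate genotype of Felix, check whether crossing it with BB can produce every observed child phenotype.
  AA → possible child types {AB} ✓
  AB → possible child types {B, AB} ✓
  AO → possible child types {B, AB} ✓
  BB → possible child types {B} ✗
  BO → possible child types {B} ✗
  OO → possible child types {B} ✗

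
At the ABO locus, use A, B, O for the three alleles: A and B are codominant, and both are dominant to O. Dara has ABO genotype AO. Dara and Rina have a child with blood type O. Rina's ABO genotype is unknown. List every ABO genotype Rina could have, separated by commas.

AO, BO, OO

For each candidate genotype of Rina, check whether crossing it with AO can produce every observed child phenotype.
  AA → possible child types {A} ✗
  AB → possible child types {A, B, AB} ✗
  AO → possible child types {O, A} ✓
  BB → possible child types {B, AB} ✗
  BO → possible child types {O, A, B, AB} ✓
  OO → possible child types {O, A} ✓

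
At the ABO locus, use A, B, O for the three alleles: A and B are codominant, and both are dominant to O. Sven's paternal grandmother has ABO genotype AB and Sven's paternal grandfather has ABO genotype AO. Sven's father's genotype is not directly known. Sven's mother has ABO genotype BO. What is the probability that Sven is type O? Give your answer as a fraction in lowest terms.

1/8

Sven's father's ABO genotype from AB × AO: 1/4 AA, 1/4 AB, 1/4 AO, 1/4 BO.
Crossing each possibility with the mother BO and summing P(type O): 1/4·0 + 1/4·0 + 1/4·1/4 + 1/4·1/4 = 1/8.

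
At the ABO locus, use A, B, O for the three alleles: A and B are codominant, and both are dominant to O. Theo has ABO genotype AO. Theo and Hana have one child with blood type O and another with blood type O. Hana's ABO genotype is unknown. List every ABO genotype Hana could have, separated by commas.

AO, BO, OO

For each candidate genotype of Hana, check whether crossing it with AO can produce every observed child phenotype.
  AA → possible child types {A} ✗
  AB → possible child types {A, B, AB} ✗
  AO → possible child types {O, A} ✓
  BB → possible child types {B, AB} ✗
  BO → possible child types {O, A, B, AB} ✓
  OO → possible child types {O, A} ✓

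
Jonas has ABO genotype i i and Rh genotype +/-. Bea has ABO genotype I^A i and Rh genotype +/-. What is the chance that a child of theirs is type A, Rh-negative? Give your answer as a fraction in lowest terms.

1/8

ABO cross i i × I^A i → offspring phenotypes: 1/2 O, 1/2 A.
Rh cross +/- × +/- → 3/4 Rh+, 1/4 Rh-.
Independent loci: P(type A, Rh-negative) = 1/2 × 1/4 = 1/8.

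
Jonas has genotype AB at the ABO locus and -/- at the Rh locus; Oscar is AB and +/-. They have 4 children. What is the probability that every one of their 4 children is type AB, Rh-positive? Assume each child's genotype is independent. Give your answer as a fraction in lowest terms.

ABO cross AB × AB → 1/4 A, 1/4 B, 1/2 AB.
Rh cross -/- × +/- → 1/2 Rh+, 1/2 Rh-; so P(type AB, Rh-positive) = 1/2 × 1/2 = 1/4 per child.
All 4 independent: (1/4)^4 = 1/256.

1/256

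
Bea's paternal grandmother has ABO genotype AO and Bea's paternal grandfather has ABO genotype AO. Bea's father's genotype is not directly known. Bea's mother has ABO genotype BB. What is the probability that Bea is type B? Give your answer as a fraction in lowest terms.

Bea's father's ABO genotype from AO × AO: 1/4 AA, 1/2 AO, 1/4 OO.
Crossing each possibility with the mother BB and summing P(type B): 1/4·0 + 1/2·1/2 + 1/4·1 = 1/2.

1/2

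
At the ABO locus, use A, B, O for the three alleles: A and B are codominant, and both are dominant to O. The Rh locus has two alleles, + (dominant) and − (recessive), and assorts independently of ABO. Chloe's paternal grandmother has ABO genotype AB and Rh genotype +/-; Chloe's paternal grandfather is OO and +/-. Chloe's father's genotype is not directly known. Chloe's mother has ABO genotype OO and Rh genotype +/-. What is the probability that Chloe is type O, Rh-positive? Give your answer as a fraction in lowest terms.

Chloe's father's ABO genotype from AB × OO: 1/2 AO, 1/2 BO.
Crossing each possibility with the mother OO and summing P(type O): 1/2·1/2 + 1/2·1/2 = 1/2.
Similarly for Rh via the father's Rh distribution: P(Rh+) = 3/4.
Independent loci: 1/2 × 3/4 = 3/8.

3/8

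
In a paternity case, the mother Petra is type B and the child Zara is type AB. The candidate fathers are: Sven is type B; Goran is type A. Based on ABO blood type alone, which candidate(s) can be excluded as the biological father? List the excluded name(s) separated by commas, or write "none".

A candidate is excluded only if no genotype consistent with his phenotype could produce a type AB child with a type B mother.
Sven (type B): no genotype consistent with that phenotype can produce a type-AB child with a type-B mother.

Sven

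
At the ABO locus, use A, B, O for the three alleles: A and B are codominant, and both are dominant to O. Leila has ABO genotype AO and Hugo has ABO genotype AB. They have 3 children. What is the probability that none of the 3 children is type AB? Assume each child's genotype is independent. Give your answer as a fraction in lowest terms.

ABO cross AO × AB → 1/2 A, 1/4 B, 1/4 AB.
So P(type AB) = 1/4 per child.
P(not type AB) = 3/4 for one child; (3/4)^3 = 27/64.

27/64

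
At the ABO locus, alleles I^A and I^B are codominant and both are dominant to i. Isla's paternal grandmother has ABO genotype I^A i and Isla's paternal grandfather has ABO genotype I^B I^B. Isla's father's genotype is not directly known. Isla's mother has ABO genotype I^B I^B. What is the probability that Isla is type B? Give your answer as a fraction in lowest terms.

Isla's father's ABO genotype from I^A i × I^B I^B: 1/2 I^A I^B, 1/2 I^B i.
Crossing each possibility with the mother I^B I^B and summing P(type B): 1/2·1/2 + 1/2·1 = 3/4.

3/4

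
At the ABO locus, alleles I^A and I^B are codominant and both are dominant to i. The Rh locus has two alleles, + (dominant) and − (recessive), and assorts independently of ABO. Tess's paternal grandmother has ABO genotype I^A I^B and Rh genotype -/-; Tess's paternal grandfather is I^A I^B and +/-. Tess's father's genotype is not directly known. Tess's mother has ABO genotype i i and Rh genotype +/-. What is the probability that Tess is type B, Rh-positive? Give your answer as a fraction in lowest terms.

Tess's father's ABO genotype from I^A I^B × I^A I^B: 1/4 I^A I^A, 1/2 I^A I^B, 1/4 I^B I^B.
Crossing each possibility with the mother i i and summing P(type B): 1/4·0 + 1/2·1/2 + 1/4·1 = 1/2.
Similarly for Rh via the father's Rh distribution: P(Rh+) = 5/8.
Independent loci: 1/2 × 5/8 = 5/16.

5/16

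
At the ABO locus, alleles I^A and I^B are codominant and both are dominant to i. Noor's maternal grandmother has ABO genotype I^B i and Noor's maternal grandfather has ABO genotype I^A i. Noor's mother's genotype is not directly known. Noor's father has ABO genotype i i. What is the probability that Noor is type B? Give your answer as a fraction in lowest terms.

Noor's mother's ABO genotype from I^B i × I^A i: 1/4 I^A I^B, 1/4 I^A i, 1/4 I^B i, 1/4 i i.
Crossing each possibility with the father i i and summing P(type B): 1/4·1/2 + 1/4·0 + 1/4·1/2 + 1/4·0 = 1/4.

1/4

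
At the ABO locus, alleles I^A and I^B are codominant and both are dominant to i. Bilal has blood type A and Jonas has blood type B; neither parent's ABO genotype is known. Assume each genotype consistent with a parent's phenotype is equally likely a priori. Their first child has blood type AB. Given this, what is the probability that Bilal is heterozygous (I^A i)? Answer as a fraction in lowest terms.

1/3

Possible genotypes: Bilal ∈ {I^A I^A, I^A i}; Jonas ∈ {I^B I^B, I^B i}.
Weight each parental genotype pair by prior × P(type-AB child):
  I^A I^A × I^B I^B: posterior weight 4/9.
  I^A I^A × I^B i: posterior weight 2/9.
  I^A i × I^B I^B: posterior weight 2/9.
  I^A i × I^B i: posterior weight 1/9.
Sum the posterior weight over pairs where Bilal is I^A i: 1/3.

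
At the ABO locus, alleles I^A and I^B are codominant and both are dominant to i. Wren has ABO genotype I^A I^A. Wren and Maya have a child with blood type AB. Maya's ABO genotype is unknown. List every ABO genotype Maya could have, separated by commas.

I^A I^B, I^B I^B, I^B i

For each candidate genotype of Maya, check whether crossing it with I^A I^A can produce every observed child phenotype.
  I^A I^A → possible child types {A} ✗
  I^A I^B → possible child types {A, AB} ✓
  I^A i → possible child types {A} ✗
  I^B I^B → possible child types {AB} ✓
  I^B i → possible child types {A, AB} ✓
  i i → possible child types {A} ✗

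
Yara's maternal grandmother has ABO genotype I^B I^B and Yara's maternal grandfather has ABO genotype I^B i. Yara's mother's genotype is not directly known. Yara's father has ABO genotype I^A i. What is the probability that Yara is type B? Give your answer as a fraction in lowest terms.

Yara's mother's ABO genotype from I^B I^B × I^B i: 1/2 I^B I^B, 1/2 I^B i.
Crossing each possibility with the father I^A i and summing P(type B): 1/2·1/2 + 1/2·1/4 = 3/8.

3/8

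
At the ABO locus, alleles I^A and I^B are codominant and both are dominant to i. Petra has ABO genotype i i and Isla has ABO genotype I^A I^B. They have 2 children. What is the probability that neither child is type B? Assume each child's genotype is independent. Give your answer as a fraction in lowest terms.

1/4

ABO cross i i × I^A I^B → 1/2 A, 1/2 B.
So P(type B) = 1/2 per child.
P(not type B) = 1/2 for one child; (1/2)^2 = 1/4.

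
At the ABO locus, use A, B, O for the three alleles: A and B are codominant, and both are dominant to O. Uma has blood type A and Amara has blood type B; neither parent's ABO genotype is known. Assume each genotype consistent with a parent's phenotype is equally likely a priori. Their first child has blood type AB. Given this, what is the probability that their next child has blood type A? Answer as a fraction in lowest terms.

5/36

Possible genotypes: Uma ∈ {AA, AO}; Amara ∈ {BB, BO}.
Weight each parental genotype pair by prior × P(type-AB child):
  AA × BB: posterior weight 4/9; P(next child type A) = 0.
  AA × BO: posterior weight 2/9; P(next child type A) = 1/2.
  AO × BB: posterior weight 2/9; P(next child type A) = 0.
  AO × BO: posterior weight 1/9; P(next child type A) = 1/4.
Weighted sum = 5/36.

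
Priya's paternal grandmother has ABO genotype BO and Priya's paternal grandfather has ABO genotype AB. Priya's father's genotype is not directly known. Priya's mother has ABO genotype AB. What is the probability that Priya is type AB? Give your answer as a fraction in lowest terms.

3/8

Priya's father's ABO genotype from BO × AB: 1/4 AB, 1/4 AO, 1/4 BB, 1/4 BO.
Crossing each possibility with the mother AB and summing P(type AB): 1/4·1/2 + 1/4·1/4 + 1/4·1/2 + 1/4·1/4 = 3/8.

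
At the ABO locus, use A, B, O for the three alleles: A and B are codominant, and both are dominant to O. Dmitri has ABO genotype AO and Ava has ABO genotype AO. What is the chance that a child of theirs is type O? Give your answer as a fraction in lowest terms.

1/4

ABO cross AO × AO → offspring phenotypes: 1/4 O, 3/4 A.
So P(type O) = 1/4.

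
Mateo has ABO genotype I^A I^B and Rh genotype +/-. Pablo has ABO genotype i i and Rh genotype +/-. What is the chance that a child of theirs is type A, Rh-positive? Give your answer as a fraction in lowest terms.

ABO cross I^A I^B × i i → offspring phenotypes: 1/2 A, 1/2 B.
Rh cross +/- × +/- → 3/4 Rh+, 1/4 Rh-.
Independent loci: P(type A, Rh-positive) = 1/2 × 3/4 = 3/8.

3/8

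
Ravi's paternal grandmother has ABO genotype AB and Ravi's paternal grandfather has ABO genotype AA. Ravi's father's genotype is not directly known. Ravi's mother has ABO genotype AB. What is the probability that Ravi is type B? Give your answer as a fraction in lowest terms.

Ravi's father's ABO genotype from AB × AA: 1/2 AA, 1/2 AB.
Crossing each possibility with the mother AB and summing P(type B): 1/2·0 + 1/2·1/4 = 1/8.

1/8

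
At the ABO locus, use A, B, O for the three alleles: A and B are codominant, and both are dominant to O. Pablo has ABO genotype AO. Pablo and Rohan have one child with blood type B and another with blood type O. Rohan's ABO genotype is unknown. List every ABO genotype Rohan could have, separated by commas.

BO

For each candidate genotype of Rohan, check whether crossing it with AO can produce every observed child phenotype.
  AA → possible child types {A} ✗
  AB → possible child types {A, B, AB} ✗
  AO → possible child types {O, A} ✗
  BB → possible child types {B, AB} ✗
  BO → possible child types {O, A, B, AB} ✓
  OO → possible child types {O, A} ✗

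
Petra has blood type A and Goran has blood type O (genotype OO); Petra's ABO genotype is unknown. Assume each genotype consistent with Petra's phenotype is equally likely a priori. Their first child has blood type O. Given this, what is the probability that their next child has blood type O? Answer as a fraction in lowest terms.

1/2

Possible genotypes: Petra ∈ {AA, AO}; Goran ∈ {OO}.
Weight each parental genotype pair by prior × P(type-O child):
  AO × OO: posterior weight 1; P(next child type O) = 1/2.
Weighted sum = 1/2.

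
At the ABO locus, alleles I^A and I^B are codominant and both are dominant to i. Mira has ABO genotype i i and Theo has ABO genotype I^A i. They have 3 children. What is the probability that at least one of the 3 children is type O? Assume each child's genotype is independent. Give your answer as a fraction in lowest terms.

7/8

ABO cross i i × I^A i → 1/2 O, 1/2 A.
So P(type O) = 1/2 per child.
P(none) = (1/2)^3 = 1/8; P(at least one) = 1 − 1/8 = 7/8.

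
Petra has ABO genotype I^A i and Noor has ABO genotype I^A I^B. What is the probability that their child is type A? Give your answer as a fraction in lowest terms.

ABO cross I^A i × I^A I^B → offspring phenotypes: 1/2 A, 1/4 B, 1/4 AB.
So P(type A) = 1/2.

1/2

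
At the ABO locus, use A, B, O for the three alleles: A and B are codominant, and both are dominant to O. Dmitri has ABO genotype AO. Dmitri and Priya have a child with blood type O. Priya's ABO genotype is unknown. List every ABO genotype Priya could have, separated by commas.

AO, BO, OO

For each candidate genotype of Priya, check whether crossing it with AO can produce every observed child phenotype.
  AA → possible child types {A} ✗
  AB → possible child types {A, B, AB} ✗
  AO → possible child types {O, A} ✓
  BB → possible child types {B, AB} ✗
  BO → possible child types {O, A, B, AB} ✓
  OO → possible child types {O, A} ✓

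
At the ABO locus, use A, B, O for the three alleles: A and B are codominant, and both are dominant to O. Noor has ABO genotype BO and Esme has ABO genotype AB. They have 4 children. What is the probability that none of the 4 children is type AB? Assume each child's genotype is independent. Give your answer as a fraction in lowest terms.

81/256

ABO cross BO × AB → 1/4 A, 1/2 B, 1/4 AB.
So P(type AB) = 1/4 per child.
P(not type AB) = 3/4 for one child; (3/4)^4 = 81/256.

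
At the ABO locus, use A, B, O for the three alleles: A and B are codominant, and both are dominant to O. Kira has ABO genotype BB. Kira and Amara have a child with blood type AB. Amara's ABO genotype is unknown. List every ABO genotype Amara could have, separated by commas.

For each candidate genotype of Amara, check whether crossing it with BB can produce every observed child phenotype.
  AA → possible child types {AB} ✓
  AB → possible child types {B, AB} ✓
  AO → possible child types {B, AB} ✓
  BB → possible child types {B} ✗
  BO → possible child types {B} ✗
  OO → possible child types {B} ✗

AA, AB, AO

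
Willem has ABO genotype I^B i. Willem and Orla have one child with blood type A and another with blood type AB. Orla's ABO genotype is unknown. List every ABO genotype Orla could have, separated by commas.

I^A I^A, I^A I^B, I^A i

For each candidate genotype of Orla, check whether crossing it with I^B i can produce every observed child phenotype.
  I^A I^A → possible child types {A, AB} ✓
  I^A I^B → possible child types {A, B, AB} ✓
  I^A i → possible child types {O, A, B, AB} ✓
  I^B I^B → possible child types {B} ✗
  I^B i → possible child types {O, B} ✗
  i i → possible child types {O, B} ✗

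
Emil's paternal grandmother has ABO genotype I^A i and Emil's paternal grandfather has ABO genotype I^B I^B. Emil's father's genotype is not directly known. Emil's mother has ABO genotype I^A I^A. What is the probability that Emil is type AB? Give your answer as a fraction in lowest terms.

Emil's father's ABO genotype from I^A i × I^B I^B: 1/2 I^A I^B, 1/2 I^B i.
Crossing each possibility with the mother I^A I^A and summing P(type AB): 1/2·1/2 + 1/2·1/2 = 1/2.

1/2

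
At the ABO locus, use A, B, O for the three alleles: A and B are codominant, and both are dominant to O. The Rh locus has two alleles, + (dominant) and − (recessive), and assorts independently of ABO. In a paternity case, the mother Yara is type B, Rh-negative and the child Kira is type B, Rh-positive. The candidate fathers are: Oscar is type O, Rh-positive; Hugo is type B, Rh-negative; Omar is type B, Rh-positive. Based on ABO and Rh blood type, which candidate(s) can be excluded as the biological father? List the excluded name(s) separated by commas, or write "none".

A candidate is excluded only if no genotype consistent with his phenotype could produce a type B, Rh-positive child with a type B, Rh-negative mother.
Hugo (type B, Rh-): no genotype consistent with that phenotype can produce a type-B Rh+ child with a type-B mother.

Hugo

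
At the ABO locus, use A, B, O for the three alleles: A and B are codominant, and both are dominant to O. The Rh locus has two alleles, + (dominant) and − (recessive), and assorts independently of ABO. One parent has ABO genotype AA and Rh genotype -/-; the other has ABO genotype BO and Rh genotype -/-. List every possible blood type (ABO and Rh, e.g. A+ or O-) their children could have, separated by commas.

Gametes from AA × BO give offspring ABO genotypes AB, AO, i.e. phenotypes A, AB.
Rh cross -/- × -/- → phenotypes Rh-.
Combining independently: A-, AB-.

A-, AB-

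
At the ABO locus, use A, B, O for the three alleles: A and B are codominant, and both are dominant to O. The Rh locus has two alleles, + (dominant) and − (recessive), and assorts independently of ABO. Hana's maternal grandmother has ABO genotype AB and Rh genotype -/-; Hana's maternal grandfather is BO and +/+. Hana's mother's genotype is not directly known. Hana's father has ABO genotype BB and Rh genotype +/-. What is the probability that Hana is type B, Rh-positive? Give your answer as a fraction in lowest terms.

9/16

Hana's mother's ABO genotype from AB × BO: 1/4 AB, 1/4 AO, 1/4 BB, 1/4 BO.
Crossing each possibility with the father BB and summing P(type B): 1/4·1/2 + 1/4·1/2 + 1/4·1 + 1/4·1 = 3/4.
Similarly for Rh via the mother's Rh distribution: P(Rh+) = 3/4.
Independent loci: 3/4 × 3/4 = 9/16.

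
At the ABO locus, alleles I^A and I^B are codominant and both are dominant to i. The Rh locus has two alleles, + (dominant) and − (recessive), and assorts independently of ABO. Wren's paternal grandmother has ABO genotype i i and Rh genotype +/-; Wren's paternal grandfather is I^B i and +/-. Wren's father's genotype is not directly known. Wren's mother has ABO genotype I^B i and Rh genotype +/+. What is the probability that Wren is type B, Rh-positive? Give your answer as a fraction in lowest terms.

Wren's father's ABO genotype from i i × I^B i: 1/2 I^B i, 1/2 i i.
Crossing each possibility with the mother I^B i and summing P(type B): 1/2·3/4 + 1/2·1/2 = 5/8.
Similarly for Rh via the father's Rh distribution: P(Rh+) = 1.
Independent loci: 5/8 × 1 = 5/8.

5/8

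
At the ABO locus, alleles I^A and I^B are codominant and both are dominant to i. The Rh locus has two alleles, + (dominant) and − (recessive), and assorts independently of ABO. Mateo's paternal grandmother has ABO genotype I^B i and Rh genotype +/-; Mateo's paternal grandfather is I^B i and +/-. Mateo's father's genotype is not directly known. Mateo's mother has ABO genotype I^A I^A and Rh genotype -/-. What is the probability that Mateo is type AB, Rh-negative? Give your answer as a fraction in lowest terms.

Mateo's father's ABO genotype from I^B i × I^B i: 1/4 I^B I^B, 1/2 I^B i, 1/4 i i.
Crossing each possibility with the mother I^A I^A and summing P(type AB): 1/4·1 + 1/2·1/2 + 1/4·0 = 1/2.
Similarly for Rh via the father's Rh distribution: P(Rh-) = 1/2.
Independent loci: 1/2 × 1/2 = 1/4.

1/4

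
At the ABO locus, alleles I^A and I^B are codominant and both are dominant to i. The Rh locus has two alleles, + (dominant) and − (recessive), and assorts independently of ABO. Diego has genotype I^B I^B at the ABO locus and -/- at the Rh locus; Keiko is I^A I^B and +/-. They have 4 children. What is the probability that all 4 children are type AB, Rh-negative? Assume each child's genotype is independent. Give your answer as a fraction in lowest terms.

1/256

ABO cross I^B I^B × I^A I^B → 1/2 B, 1/2 AB.
Rh cross -/- × +/- → 1/2 Rh+, 1/2 Rh-; so P(type AB, Rh-negative) = 1/2 × 1/2 = 1/4 per child.
All 4 independent: (1/4)^4 = 1/256.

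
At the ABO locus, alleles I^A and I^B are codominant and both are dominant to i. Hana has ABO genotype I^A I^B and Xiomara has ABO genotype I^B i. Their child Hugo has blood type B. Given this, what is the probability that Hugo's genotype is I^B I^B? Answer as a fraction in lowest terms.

1/2

Cross I^A I^B × I^B i → 1/4 I^A I^B, 1/4 I^A i, 1/4 I^B I^B, 1/4 I^B i.
Type-B genotypes among offspring: I^B I^B (1/4), I^B i (1/4); total 1/2.
P(I^B I^B | type B) = (1/4) / (1/2) = 1/2.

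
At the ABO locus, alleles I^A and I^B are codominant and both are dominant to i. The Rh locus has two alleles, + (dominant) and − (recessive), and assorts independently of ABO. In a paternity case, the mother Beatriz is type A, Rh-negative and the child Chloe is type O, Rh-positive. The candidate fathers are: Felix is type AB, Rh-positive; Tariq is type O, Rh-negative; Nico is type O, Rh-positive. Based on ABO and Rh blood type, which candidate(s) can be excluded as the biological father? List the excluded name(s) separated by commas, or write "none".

Felix, Tariq

A candidate is excluded only if no genotype consistent with his phenotype could produce a type O, Rh-positive child with a type A, Rh-negative mother.
Felix (type AB, Rh+): no genotype consistent with that phenotype can produce a type-O Rh+ child with a type-A mother.
Tariq (type O, Rh-): no genotype consistent with that phenotype can produce a type-O Rh+ child with a type-A mother.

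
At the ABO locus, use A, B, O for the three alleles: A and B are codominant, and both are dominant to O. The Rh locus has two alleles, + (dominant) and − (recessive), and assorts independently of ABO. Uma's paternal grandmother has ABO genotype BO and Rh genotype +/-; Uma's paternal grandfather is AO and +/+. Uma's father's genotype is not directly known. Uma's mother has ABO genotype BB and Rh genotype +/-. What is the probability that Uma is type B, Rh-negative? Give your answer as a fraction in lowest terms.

3/32

Uma's father's ABO genotype from BO × AO: 1/4 AB, 1/4 AO, 1/4 BO, 1/4 OO.
Crossing each possibility with the mother BB and summing P(type B): 1/4·1/2 + 1/4·1/2 + 1/4·1 + 1/4·1 = 3/4.
Similarly for Rh via the father's Rh distribution: P(Rh-) = 1/8.
Independent loci: 3/4 × 1/8 = 3/32.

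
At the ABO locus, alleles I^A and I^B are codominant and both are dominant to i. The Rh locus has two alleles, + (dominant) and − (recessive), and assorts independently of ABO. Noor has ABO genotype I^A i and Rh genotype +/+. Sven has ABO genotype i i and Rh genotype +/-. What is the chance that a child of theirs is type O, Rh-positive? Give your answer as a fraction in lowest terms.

1/2

ABO cross I^A i × i i → offspring phenotypes: 1/2 O, 1/2 A.
Rh cross +/+ × +/- → 1 Rh+.
Independent loci: P(type O, Rh-positive) = 1/2 × 1 = 1/2.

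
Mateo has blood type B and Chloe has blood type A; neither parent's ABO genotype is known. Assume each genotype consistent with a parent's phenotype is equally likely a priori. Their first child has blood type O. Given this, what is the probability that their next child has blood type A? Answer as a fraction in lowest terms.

1/4

Possible genotypes: Mateo ∈ {I^B I^B, I^B i}; Chloe ∈ {I^A I^A, I^A i}.
Weight each parental genotype pair by prior × P(type-O child):
  I^B i × I^A i: posterior weight 1; P(next child type A) = 1/4.
Weighted sum = 1/4.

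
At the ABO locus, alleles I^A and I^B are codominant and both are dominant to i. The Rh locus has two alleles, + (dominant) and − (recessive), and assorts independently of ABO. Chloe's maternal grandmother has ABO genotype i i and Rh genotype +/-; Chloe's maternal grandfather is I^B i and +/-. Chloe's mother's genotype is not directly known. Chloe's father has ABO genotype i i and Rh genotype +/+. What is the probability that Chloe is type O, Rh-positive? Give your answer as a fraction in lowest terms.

Chloe's mother's ABO genotype from i i × I^B i: 1/2 I^B i, 1/2 i i.
Crossing each possibility with the father i i and summing P(type O): 1/2·1/2 + 1/2·1 = 3/4.
Similarly for Rh via the mother's Rh distribution: P(Rh+) = 1.
Independent loci: 3/4 × 1 = 3/4.

3/4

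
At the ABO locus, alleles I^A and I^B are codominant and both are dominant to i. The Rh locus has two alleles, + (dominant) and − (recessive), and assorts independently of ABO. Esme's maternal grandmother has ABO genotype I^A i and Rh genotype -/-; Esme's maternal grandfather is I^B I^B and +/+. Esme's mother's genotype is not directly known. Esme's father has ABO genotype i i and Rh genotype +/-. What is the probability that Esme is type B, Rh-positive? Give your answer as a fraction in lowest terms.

3/8

Esme's mother's ABO genotype from I^A i × I^B I^B: 1/2 I^A I^B, 1/2 I^B i.
Crossing each possibility with the father i i and summing P(type B): 1/2·1/2 + 1/2·1/2 = 1/2.
Similarly for Rh via the mother's Rh distribution: P(Rh+) = 3/4.
Independent loci: 1/2 × 3/4 = 3/8.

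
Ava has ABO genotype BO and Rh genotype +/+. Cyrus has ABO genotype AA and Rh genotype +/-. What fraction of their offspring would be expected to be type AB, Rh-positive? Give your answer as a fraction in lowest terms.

ABO cross BO × AA → offspring phenotypes: 1/2 A, 1/2 AB.
Rh cross +/+ × +/- → 1 Rh+.
Independent loci: P(type AB, Rh-positive) = 1/2 × 1 = 1/2.

1/2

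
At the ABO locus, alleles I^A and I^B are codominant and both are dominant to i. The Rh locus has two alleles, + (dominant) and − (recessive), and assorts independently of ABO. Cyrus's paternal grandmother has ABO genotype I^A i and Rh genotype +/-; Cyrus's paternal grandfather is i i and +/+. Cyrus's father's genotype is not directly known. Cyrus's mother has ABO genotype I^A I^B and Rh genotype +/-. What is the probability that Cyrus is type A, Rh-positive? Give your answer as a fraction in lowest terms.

7/16

Cyrus's father's ABO genotype from I^A i × i i: 1/2 I^A i, 1/2 i i.
Crossing each possibility with the mother I^A I^B and summing P(type A): 1/2·1/2 + 1/2·1/2 = 1/2.
Similarly for Rh via the father's Rh distribution: P(Rh+) = 7/8.
Independent loci: 1/2 × 7/8 = 7/16.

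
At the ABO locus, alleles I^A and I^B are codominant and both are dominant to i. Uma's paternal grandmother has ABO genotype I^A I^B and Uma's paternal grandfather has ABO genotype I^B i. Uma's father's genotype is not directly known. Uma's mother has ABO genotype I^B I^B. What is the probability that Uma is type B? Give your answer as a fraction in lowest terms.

Uma's father's ABO genotype from I^A I^B × I^B i: 1/4 I^A I^B, 1/4 I^A i, 1/4 I^B I^B, 1/4 I^B i.
Crossing each possibility with the mother I^B I^B and summing P(type B): 1/4·1/2 + 1/4·1/2 + 1/4·1 + 1/4·1 = 3/4.

3/4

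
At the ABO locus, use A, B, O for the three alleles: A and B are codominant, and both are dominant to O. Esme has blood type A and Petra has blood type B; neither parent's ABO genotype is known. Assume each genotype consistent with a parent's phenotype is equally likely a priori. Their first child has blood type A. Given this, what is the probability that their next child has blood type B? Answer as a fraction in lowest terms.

Possible genotypes: Esme ∈ {AA, AO}; Petra ∈ {BB, BO}.
Weight each parental genotype pair by prior × P(type-A child):
  AA × BO: posterior weight 2/3; P(next child type B) = 0.
  AO × BO: posterior weight 1/3; P(next child type B) = 1/4.
Weighted sum = 1/12.

1/12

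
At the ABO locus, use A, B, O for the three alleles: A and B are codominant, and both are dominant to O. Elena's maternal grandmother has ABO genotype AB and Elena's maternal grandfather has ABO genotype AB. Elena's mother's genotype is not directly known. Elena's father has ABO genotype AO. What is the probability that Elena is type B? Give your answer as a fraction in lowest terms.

1/4

Elena's mother's ABO genotype from AB × AB: 1/4 AA, 1/2 AB, 1/4 BB.
Crossing each possibility with the father AO and summing P(type B): 1/4·0 + 1/2·1/4 + 1/4·1/2 = 1/4.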